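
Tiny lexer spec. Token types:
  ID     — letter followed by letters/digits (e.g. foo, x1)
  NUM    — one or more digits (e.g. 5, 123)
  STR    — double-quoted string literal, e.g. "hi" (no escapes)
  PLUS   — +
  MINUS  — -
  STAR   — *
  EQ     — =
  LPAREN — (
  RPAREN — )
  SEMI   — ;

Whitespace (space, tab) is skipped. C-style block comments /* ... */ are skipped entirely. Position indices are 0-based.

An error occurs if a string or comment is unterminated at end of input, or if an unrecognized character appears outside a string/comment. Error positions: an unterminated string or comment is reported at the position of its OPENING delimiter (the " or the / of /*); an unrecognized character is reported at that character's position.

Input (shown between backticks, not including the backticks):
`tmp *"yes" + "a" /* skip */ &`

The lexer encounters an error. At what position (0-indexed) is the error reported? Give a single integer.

pos=0: emit ID 'tmp' (now at pos=3)
pos=4: emit STAR '*'
pos=5: enter STRING mode
pos=5: emit STR "yes" (now at pos=10)
pos=11: emit PLUS '+'
pos=13: enter STRING mode
pos=13: emit STR "a" (now at pos=16)
pos=17: enter COMMENT mode (saw '/*')
exit COMMENT mode (now at pos=27)
pos=28: ERROR — unrecognized char '&'

Answer: 28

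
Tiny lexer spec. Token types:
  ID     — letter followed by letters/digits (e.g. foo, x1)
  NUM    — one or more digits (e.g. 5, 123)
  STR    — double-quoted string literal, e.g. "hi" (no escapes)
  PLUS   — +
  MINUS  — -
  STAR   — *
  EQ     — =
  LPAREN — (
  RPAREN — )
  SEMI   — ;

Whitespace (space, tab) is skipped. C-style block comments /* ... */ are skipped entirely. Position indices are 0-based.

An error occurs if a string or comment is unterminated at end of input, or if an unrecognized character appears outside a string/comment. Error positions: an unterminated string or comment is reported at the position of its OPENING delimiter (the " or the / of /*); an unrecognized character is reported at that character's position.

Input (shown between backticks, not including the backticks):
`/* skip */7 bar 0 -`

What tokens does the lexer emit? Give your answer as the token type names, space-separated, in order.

pos=0: enter COMMENT mode (saw '/*')
exit COMMENT mode (now at pos=10)
pos=10: emit NUM '7' (now at pos=11)
pos=12: emit ID 'bar' (now at pos=15)
pos=16: emit NUM '0' (now at pos=17)
pos=18: emit MINUS '-'
DONE. 4 tokens: [NUM, ID, NUM, MINUS]

Answer: NUM ID NUM MINUS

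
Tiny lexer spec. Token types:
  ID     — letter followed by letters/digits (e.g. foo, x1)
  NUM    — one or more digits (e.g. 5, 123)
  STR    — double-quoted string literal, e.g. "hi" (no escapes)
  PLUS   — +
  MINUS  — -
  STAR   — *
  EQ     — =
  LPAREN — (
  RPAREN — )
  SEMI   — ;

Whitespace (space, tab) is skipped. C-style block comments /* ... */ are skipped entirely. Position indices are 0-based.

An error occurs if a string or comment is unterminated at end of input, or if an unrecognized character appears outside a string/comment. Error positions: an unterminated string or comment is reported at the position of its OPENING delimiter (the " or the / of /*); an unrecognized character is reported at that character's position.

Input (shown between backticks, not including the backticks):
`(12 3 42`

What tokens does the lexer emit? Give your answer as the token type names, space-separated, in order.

Answer: LPAREN NUM NUM NUM

Derivation:
pos=0: emit LPAREN '('
pos=1: emit NUM '12' (now at pos=3)
pos=4: emit NUM '3' (now at pos=5)
pos=6: emit NUM '42' (now at pos=8)
DONE. 4 tokens: [LPAREN, NUM, NUM, NUM]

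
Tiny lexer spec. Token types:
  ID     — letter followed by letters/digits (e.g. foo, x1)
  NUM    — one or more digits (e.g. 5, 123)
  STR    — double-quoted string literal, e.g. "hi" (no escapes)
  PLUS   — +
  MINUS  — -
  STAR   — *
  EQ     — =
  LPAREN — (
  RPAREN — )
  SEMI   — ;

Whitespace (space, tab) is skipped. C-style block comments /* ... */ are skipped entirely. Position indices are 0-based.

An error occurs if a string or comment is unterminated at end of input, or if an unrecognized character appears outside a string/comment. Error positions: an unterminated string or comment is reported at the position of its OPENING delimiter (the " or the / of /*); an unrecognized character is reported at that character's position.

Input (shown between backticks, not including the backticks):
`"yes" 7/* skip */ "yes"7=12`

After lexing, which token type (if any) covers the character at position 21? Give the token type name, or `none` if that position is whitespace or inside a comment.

Answer: STR

Derivation:
pos=0: enter STRING mode
pos=0: emit STR "yes" (now at pos=5)
pos=6: emit NUM '7' (now at pos=7)
pos=7: enter COMMENT mode (saw '/*')
exit COMMENT mode (now at pos=17)
pos=18: enter STRING mode
pos=18: emit STR "yes" (now at pos=23)
pos=23: emit NUM '7' (now at pos=24)
pos=24: emit EQ '='
pos=25: emit NUM '12' (now at pos=27)
DONE. 6 tokens: [STR, NUM, STR, NUM, EQ, NUM]
Position 21: char is 's' -> STR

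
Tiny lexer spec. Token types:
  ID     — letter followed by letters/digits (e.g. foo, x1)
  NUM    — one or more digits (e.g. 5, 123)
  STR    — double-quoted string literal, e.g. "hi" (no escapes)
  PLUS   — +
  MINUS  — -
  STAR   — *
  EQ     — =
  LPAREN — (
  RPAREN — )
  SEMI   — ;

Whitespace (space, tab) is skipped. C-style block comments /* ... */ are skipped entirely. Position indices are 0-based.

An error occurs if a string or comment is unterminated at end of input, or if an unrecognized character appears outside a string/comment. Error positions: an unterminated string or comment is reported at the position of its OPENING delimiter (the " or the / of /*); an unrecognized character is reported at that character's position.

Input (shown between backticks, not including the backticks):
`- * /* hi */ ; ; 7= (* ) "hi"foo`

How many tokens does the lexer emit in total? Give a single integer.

Answer: 11

Derivation:
pos=0: emit MINUS '-'
pos=2: emit STAR '*'
pos=4: enter COMMENT mode (saw '/*')
exit COMMENT mode (now at pos=12)
pos=13: emit SEMI ';'
pos=15: emit SEMI ';'
pos=17: emit NUM '7' (now at pos=18)
pos=18: emit EQ '='
pos=20: emit LPAREN '('
pos=21: emit STAR '*'
pos=23: emit RPAREN ')'
pos=25: enter STRING mode
pos=25: emit STR "hi" (now at pos=29)
pos=29: emit ID 'foo' (now at pos=32)
DONE. 11 tokens: [MINUS, STAR, SEMI, SEMI, NUM, EQ, LPAREN, STAR, RPAREN, STR, ID]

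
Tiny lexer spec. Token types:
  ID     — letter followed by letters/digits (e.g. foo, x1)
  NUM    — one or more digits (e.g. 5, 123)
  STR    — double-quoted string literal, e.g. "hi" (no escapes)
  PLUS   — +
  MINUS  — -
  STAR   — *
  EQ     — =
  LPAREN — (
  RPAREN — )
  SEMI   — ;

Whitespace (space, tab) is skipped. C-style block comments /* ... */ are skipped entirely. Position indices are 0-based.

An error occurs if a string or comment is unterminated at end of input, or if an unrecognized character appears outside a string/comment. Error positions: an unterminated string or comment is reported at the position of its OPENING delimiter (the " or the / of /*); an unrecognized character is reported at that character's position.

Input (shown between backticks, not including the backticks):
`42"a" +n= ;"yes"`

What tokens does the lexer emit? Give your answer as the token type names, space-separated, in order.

Answer: NUM STR PLUS ID EQ SEMI STR

Derivation:
pos=0: emit NUM '42' (now at pos=2)
pos=2: enter STRING mode
pos=2: emit STR "a" (now at pos=5)
pos=6: emit PLUS '+'
pos=7: emit ID 'n' (now at pos=8)
pos=8: emit EQ '='
pos=10: emit SEMI ';'
pos=11: enter STRING mode
pos=11: emit STR "yes" (now at pos=16)
DONE. 7 tokens: [NUM, STR, PLUS, ID, EQ, SEMI, STR]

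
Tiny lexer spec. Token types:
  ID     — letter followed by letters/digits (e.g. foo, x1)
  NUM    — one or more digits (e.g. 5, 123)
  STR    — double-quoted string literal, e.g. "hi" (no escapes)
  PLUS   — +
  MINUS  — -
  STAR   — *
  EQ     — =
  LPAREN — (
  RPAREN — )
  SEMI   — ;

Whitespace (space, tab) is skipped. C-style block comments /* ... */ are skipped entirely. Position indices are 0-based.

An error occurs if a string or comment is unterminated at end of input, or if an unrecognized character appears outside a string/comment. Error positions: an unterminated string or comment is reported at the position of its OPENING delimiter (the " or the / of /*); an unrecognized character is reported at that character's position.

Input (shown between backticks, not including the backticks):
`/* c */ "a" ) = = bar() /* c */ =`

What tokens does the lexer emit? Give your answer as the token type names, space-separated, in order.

Answer: STR RPAREN EQ EQ ID LPAREN RPAREN EQ

Derivation:
pos=0: enter COMMENT mode (saw '/*')
exit COMMENT mode (now at pos=7)
pos=8: enter STRING mode
pos=8: emit STR "a" (now at pos=11)
pos=12: emit RPAREN ')'
pos=14: emit EQ '='
pos=16: emit EQ '='
pos=18: emit ID 'bar' (now at pos=21)
pos=21: emit LPAREN '('
pos=22: emit RPAREN ')'
pos=24: enter COMMENT mode (saw '/*')
exit COMMENT mode (now at pos=31)
pos=32: emit EQ '='
DONE. 8 tokens: [STR, RPAREN, EQ, EQ, ID, LPAREN, RPAREN, EQ]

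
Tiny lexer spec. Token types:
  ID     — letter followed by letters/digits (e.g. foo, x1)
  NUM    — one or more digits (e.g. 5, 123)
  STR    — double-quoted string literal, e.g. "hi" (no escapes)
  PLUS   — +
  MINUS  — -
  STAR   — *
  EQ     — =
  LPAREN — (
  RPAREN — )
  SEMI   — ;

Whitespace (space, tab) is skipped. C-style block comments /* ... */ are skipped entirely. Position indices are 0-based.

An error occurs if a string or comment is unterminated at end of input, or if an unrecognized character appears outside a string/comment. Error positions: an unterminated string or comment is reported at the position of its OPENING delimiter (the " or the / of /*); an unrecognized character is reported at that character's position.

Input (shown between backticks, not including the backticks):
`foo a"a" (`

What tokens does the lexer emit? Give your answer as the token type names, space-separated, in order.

pos=0: emit ID 'foo' (now at pos=3)
pos=4: emit ID 'a' (now at pos=5)
pos=5: enter STRING mode
pos=5: emit STR "a" (now at pos=8)
pos=9: emit LPAREN '('
DONE. 4 tokens: [ID, ID, STR, LPAREN]

Answer: ID ID STR LPAREN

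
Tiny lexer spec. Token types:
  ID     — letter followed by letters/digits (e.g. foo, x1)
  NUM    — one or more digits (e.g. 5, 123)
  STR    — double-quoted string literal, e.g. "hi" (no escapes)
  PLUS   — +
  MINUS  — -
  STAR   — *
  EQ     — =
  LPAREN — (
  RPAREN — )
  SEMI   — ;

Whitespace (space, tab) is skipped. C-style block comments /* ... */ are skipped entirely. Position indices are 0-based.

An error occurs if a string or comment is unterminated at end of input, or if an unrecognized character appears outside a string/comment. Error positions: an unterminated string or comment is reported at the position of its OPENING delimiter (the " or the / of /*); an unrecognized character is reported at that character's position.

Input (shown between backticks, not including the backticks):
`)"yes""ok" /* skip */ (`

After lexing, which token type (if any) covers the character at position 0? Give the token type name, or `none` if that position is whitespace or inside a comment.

Answer: RPAREN

Derivation:
pos=0: emit RPAREN ')'
pos=1: enter STRING mode
pos=1: emit STR "yes" (now at pos=6)
pos=6: enter STRING mode
pos=6: emit STR "ok" (now at pos=10)
pos=11: enter COMMENT mode (saw '/*')
exit COMMENT mode (now at pos=21)
pos=22: emit LPAREN '('
DONE. 4 tokens: [RPAREN, STR, STR, LPAREN]
Position 0: char is ')' -> RPAREN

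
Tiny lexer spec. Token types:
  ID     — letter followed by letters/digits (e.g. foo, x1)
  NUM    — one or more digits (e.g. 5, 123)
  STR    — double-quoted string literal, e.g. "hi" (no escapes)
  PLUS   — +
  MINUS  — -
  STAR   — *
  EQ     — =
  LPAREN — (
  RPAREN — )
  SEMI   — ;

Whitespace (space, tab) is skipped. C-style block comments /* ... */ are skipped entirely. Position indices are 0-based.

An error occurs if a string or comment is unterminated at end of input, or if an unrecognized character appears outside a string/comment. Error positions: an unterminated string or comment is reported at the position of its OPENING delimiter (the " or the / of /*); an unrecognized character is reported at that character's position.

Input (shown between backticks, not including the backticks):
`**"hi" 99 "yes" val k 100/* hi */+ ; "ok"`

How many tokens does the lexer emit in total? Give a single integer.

pos=0: emit STAR '*'
pos=1: emit STAR '*'
pos=2: enter STRING mode
pos=2: emit STR "hi" (now at pos=6)
pos=7: emit NUM '99' (now at pos=9)
pos=10: enter STRING mode
pos=10: emit STR "yes" (now at pos=15)
pos=16: emit ID 'val' (now at pos=19)
pos=20: emit ID 'k' (now at pos=21)
pos=22: emit NUM '100' (now at pos=25)
pos=25: enter COMMENT mode (saw '/*')
exit COMMENT mode (now at pos=33)
pos=33: emit PLUS '+'
pos=35: emit SEMI ';'
pos=37: enter STRING mode
pos=37: emit STR "ok" (now at pos=41)
DONE. 11 tokens: [STAR, STAR, STR, NUM, STR, ID, ID, NUM, PLUS, SEMI, STR]

Answer: 11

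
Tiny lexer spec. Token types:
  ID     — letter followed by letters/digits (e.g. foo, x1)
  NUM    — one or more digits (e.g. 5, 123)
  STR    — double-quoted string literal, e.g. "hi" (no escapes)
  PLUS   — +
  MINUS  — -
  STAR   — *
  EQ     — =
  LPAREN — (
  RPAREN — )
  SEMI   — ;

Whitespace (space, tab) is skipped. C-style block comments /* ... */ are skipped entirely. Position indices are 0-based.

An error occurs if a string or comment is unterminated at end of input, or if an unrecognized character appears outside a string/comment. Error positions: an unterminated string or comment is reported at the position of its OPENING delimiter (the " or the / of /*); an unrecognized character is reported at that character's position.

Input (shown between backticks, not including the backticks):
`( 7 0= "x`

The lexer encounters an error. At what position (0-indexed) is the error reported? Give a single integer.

Answer: 7

Derivation:
pos=0: emit LPAREN '('
pos=2: emit NUM '7' (now at pos=3)
pos=4: emit NUM '0' (now at pos=5)
pos=5: emit EQ '='
pos=7: enter STRING mode
pos=7: ERROR — unterminated string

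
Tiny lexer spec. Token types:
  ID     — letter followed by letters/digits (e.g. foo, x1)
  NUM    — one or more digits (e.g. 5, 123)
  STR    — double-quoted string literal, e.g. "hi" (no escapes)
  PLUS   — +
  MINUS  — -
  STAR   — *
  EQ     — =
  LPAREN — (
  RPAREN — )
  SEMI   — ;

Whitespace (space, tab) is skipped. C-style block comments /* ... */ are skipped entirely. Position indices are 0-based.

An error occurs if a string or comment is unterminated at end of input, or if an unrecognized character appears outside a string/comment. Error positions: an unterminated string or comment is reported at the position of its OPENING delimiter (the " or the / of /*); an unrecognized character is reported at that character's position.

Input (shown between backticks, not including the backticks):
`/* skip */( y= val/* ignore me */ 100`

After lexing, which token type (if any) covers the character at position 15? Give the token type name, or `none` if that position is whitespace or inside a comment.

pos=0: enter COMMENT mode (saw '/*')
exit COMMENT mode (now at pos=10)
pos=10: emit LPAREN '('
pos=12: emit ID 'y' (now at pos=13)
pos=13: emit EQ '='
pos=15: emit ID 'val' (now at pos=18)
pos=18: enter COMMENT mode (saw '/*')
exit COMMENT mode (now at pos=33)
pos=34: emit NUM '100' (now at pos=37)
DONE. 5 tokens: [LPAREN, ID, EQ, ID, NUM]
Position 15: char is 'v' -> ID

Answer: ID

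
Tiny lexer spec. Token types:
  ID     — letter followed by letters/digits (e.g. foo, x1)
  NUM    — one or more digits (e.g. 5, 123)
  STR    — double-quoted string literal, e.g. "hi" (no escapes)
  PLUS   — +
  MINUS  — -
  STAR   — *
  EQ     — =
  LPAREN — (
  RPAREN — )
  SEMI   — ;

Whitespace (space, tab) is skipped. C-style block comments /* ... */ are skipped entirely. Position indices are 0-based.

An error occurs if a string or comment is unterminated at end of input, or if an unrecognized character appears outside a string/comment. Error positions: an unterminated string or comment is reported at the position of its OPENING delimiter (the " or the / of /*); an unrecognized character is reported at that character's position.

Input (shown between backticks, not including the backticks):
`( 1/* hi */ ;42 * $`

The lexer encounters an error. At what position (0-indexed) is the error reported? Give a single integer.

pos=0: emit LPAREN '('
pos=2: emit NUM '1' (now at pos=3)
pos=3: enter COMMENT mode (saw '/*')
exit COMMENT mode (now at pos=11)
pos=12: emit SEMI ';'
pos=13: emit NUM '42' (now at pos=15)
pos=16: emit STAR '*'
pos=18: ERROR — unrecognized char '$'

Answer: 18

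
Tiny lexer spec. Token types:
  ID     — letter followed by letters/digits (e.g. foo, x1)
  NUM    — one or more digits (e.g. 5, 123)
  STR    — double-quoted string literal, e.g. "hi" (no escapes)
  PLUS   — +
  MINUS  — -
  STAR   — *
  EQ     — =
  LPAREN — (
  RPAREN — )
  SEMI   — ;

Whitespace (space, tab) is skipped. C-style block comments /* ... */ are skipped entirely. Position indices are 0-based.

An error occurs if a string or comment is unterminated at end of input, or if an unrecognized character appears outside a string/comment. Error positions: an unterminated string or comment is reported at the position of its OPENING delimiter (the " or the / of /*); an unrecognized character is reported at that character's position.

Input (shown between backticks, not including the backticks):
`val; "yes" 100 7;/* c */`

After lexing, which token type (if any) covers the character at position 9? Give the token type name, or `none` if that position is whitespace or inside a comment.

Answer: STR

Derivation:
pos=0: emit ID 'val' (now at pos=3)
pos=3: emit SEMI ';'
pos=5: enter STRING mode
pos=5: emit STR "yes" (now at pos=10)
pos=11: emit NUM '100' (now at pos=14)
pos=15: emit NUM '7' (now at pos=16)
pos=16: emit SEMI ';'
pos=17: enter COMMENT mode (saw '/*')
exit COMMENT mode (now at pos=24)
DONE. 6 tokens: [ID, SEMI, STR, NUM, NUM, SEMI]
Position 9: char is '"' -> STR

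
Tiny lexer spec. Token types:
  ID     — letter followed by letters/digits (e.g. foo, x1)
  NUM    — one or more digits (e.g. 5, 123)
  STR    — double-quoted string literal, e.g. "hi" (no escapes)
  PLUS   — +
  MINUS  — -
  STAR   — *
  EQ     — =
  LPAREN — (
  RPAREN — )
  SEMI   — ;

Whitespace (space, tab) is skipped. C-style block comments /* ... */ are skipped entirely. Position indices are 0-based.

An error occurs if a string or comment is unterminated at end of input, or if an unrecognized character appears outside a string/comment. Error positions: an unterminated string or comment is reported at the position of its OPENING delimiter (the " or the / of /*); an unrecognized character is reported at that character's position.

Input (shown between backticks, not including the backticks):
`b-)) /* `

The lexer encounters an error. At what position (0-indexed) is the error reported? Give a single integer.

Answer: 5

Derivation:
pos=0: emit ID 'b' (now at pos=1)
pos=1: emit MINUS '-'
pos=2: emit RPAREN ')'
pos=3: emit RPAREN ')'
pos=5: enter COMMENT mode (saw '/*')
pos=5: ERROR — unterminated comment (reached EOF)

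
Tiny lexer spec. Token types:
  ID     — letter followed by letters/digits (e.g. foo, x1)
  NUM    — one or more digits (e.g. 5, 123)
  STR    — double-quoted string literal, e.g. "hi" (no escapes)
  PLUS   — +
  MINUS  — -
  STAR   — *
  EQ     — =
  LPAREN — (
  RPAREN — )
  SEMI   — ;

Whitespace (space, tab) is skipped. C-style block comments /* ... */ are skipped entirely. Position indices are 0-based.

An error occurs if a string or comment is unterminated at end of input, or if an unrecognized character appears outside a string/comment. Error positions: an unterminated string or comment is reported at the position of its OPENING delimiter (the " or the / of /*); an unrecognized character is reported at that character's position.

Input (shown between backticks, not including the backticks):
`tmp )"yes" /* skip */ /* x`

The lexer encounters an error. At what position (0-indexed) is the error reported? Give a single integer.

pos=0: emit ID 'tmp' (now at pos=3)
pos=4: emit RPAREN ')'
pos=5: enter STRING mode
pos=5: emit STR "yes" (now at pos=10)
pos=11: enter COMMENT mode (saw '/*')
exit COMMENT mode (now at pos=21)
pos=22: enter COMMENT mode (saw '/*')
pos=22: ERROR — unterminated comment (reached EOF)

Answer: 22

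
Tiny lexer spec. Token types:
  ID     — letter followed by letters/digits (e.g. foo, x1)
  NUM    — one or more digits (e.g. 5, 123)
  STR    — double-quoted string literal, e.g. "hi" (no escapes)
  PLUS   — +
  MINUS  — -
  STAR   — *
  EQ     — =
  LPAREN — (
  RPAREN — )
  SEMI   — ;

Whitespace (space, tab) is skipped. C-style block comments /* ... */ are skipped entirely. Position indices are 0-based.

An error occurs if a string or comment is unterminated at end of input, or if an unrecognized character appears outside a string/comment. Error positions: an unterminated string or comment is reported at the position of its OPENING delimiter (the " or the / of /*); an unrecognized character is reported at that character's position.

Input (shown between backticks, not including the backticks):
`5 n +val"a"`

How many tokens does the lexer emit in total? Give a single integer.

Answer: 5

Derivation:
pos=0: emit NUM '5' (now at pos=1)
pos=2: emit ID 'n' (now at pos=3)
pos=4: emit PLUS '+'
pos=5: emit ID 'val' (now at pos=8)
pos=8: enter STRING mode
pos=8: emit STR "a" (now at pos=11)
DONE. 5 tokens: [NUM, ID, PLUS, ID, STR]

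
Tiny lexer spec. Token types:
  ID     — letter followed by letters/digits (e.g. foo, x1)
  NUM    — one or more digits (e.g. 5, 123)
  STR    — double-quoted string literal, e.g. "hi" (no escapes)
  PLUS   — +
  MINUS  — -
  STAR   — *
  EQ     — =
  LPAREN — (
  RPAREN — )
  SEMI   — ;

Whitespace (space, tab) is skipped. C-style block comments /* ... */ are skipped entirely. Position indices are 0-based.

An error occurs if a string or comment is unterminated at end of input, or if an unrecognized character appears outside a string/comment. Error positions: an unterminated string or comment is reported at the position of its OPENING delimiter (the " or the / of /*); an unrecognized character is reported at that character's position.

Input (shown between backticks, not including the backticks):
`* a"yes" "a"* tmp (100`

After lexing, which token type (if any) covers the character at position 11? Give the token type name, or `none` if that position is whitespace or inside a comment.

Answer: STR

Derivation:
pos=0: emit STAR '*'
pos=2: emit ID 'a' (now at pos=3)
pos=3: enter STRING mode
pos=3: emit STR "yes" (now at pos=8)
pos=9: enter STRING mode
pos=9: emit STR "a" (now at pos=12)
pos=12: emit STAR '*'
pos=14: emit ID 'tmp' (now at pos=17)
pos=18: emit LPAREN '('
pos=19: emit NUM '100' (now at pos=22)
DONE. 8 tokens: [STAR, ID, STR, STR, STAR, ID, LPAREN, NUM]
Position 11: char is '"' -> STR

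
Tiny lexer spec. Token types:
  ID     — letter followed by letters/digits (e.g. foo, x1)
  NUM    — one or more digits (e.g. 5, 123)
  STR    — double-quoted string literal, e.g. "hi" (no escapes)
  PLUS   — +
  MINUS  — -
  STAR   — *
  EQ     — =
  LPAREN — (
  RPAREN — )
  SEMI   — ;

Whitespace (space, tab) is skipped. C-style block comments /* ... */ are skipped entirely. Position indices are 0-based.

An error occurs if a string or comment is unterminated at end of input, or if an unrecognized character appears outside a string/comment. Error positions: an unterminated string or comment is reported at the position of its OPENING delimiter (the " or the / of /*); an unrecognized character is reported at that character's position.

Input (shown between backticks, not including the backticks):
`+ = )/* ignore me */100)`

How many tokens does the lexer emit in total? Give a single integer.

Answer: 5

Derivation:
pos=0: emit PLUS '+'
pos=2: emit EQ '='
pos=4: emit RPAREN ')'
pos=5: enter COMMENT mode (saw '/*')
exit COMMENT mode (now at pos=20)
pos=20: emit NUM '100' (now at pos=23)
pos=23: emit RPAREN ')'
DONE. 5 tokens: [PLUS, EQ, RPAREN, NUM, RPAREN]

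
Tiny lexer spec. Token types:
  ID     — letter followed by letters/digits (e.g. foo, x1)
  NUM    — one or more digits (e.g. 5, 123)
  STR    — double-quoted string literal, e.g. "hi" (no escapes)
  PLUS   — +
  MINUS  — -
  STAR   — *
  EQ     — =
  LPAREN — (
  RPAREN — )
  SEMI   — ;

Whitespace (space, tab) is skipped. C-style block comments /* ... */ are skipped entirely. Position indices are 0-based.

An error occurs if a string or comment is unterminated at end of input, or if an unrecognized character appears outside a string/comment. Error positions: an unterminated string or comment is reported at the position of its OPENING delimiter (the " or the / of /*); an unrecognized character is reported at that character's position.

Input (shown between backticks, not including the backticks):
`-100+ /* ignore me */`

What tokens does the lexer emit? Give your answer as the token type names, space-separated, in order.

Answer: MINUS NUM PLUS

Derivation:
pos=0: emit MINUS '-'
pos=1: emit NUM '100' (now at pos=4)
pos=4: emit PLUS '+'
pos=6: enter COMMENT mode (saw '/*')
exit COMMENT mode (now at pos=21)
DONE. 3 tokens: [MINUS, NUM, PLUS]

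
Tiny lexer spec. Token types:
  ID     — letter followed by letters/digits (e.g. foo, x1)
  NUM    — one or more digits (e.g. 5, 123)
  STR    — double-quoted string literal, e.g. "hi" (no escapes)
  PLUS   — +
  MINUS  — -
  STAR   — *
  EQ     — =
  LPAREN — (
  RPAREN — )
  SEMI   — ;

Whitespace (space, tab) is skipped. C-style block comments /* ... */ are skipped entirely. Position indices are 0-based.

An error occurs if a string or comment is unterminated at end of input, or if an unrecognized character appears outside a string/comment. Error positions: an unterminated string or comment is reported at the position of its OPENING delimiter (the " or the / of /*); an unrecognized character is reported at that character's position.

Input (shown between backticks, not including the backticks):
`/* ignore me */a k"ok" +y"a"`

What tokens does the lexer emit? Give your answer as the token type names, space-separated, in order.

Answer: ID ID STR PLUS ID STR

Derivation:
pos=0: enter COMMENT mode (saw '/*')
exit COMMENT mode (now at pos=15)
pos=15: emit ID 'a' (now at pos=16)
pos=17: emit ID 'k' (now at pos=18)
pos=18: enter STRING mode
pos=18: emit STR "ok" (now at pos=22)
pos=23: emit PLUS '+'
pos=24: emit ID 'y' (now at pos=25)
pos=25: enter STRING mode
pos=25: emit STR "a" (now at pos=28)
DONE. 6 tokens: [ID, ID, STR, PLUS, ID, STR]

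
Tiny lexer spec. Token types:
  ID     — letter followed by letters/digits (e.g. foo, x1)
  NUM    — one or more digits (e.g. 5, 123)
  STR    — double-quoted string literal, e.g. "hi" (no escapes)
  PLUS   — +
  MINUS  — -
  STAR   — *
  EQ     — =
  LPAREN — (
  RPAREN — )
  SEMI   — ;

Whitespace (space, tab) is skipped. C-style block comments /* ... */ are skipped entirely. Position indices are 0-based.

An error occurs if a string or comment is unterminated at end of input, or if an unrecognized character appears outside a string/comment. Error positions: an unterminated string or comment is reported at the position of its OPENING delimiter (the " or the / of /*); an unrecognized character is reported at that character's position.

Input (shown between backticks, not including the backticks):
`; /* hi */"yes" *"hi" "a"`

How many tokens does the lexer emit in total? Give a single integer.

pos=0: emit SEMI ';'
pos=2: enter COMMENT mode (saw '/*')
exit COMMENT mode (now at pos=10)
pos=10: enter STRING mode
pos=10: emit STR "yes" (now at pos=15)
pos=16: emit STAR '*'
pos=17: enter STRING mode
pos=17: emit STR "hi" (now at pos=21)
pos=22: enter STRING mode
pos=22: emit STR "a" (now at pos=25)
DONE. 5 tokens: [SEMI, STR, STAR, STR, STR]

Answer: 5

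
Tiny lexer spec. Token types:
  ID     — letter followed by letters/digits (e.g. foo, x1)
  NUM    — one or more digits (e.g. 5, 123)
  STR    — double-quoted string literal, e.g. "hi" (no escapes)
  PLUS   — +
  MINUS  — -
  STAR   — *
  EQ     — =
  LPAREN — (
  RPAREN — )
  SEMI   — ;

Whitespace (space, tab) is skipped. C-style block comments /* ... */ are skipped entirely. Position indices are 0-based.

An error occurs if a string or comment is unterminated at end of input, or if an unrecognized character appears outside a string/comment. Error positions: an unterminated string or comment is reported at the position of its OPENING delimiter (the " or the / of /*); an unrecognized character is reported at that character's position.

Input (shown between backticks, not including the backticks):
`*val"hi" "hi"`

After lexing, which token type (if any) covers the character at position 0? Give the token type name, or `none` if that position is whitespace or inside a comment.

pos=0: emit STAR '*'
pos=1: emit ID 'val' (now at pos=4)
pos=4: enter STRING mode
pos=4: emit STR "hi" (now at pos=8)
pos=9: enter STRING mode
pos=9: emit STR "hi" (now at pos=13)
DONE. 4 tokens: [STAR, ID, STR, STR]
Position 0: char is '*' -> STAR

Answer: STAR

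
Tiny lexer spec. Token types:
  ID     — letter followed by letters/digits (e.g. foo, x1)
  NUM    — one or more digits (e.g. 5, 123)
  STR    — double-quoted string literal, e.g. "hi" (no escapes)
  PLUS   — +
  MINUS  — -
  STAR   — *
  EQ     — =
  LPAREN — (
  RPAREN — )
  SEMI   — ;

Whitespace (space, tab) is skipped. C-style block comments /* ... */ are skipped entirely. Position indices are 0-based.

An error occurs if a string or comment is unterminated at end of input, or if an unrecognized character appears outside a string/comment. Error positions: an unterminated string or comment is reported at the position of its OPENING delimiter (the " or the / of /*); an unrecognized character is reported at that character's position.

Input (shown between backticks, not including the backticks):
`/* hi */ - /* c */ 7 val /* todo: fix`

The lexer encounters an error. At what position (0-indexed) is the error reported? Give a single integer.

pos=0: enter COMMENT mode (saw '/*')
exit COMMENT mode (now at pos=8)
pos=9: emit MINUS '-'
pos=11: enter COMMENT mode (saw '/*')
exit COMMENT mode (now at pos=18)
pos=19: emit NUM '7' (now at pos=20)
pos=21: emit ID 'val' (now at pos=24)
pos=25: enter COMMENT mode (saw '/*')
pos=25: ERROR — unterminated comment (reached EOF)

Answer: 25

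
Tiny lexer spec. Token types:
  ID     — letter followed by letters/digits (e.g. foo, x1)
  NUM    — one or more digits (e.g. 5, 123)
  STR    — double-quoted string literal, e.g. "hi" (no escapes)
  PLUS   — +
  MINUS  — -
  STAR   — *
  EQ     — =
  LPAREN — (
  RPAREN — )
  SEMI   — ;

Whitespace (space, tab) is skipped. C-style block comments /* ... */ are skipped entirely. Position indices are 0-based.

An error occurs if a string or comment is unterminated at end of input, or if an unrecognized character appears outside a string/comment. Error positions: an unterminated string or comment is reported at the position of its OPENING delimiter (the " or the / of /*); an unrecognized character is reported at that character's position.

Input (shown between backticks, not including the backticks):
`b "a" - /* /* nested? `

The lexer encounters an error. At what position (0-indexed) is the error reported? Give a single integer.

pos=0: emit ID 'b' (now at pos=1)
pos=2: enter STRING mode
pos=2: emit STR "a" (now at pos=5)
pos=6: emit MINUS '-'
pos=8: enter COMMENT mode (saw '/*')
pos=8: ERROR — unterminated comment (reached EOF)

Answer: 8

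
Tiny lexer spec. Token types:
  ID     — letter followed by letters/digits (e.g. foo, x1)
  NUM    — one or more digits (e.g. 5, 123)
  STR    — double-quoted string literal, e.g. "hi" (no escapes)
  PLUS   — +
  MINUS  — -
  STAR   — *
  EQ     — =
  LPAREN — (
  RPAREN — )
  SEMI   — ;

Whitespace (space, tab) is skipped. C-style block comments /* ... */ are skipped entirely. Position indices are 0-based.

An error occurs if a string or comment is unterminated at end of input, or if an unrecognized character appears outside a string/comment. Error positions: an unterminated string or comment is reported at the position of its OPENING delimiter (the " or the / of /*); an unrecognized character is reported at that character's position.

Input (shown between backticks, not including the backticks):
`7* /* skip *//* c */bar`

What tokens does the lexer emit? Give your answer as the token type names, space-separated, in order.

Answer: NUM STAR ID

Derivation:
pos=0: emit NUM '7' (now at pos=1)
pos=1: emit STAR '*'
pos=3: enter COMMENT mode (saw '/*')
exit COMMENT mode (now at pos=13)
pos=13: enter COMMENT mode (saw '/*')
exit COMMENT mode (now at pos=20)
pos=20: emit ID 'bar' (now at pos=23)
DONE. 3 tokens: [NUM, STAR, ID]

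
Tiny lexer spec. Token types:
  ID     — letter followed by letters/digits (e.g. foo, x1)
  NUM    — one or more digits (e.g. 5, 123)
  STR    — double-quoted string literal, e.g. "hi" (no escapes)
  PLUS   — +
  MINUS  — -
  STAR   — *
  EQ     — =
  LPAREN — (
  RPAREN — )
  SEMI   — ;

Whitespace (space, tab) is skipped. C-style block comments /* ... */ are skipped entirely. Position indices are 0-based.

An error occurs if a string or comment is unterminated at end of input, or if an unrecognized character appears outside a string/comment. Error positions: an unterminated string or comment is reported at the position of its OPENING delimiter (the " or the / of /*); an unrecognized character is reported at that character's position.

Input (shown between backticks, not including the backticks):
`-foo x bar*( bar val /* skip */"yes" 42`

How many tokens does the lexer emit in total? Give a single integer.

pos=0: emit MINUS '-'
pos=1: emit ID 'foo' (now at pos=4)
pos=5: emit ID 'x' (now at pos=6)
pos=7: emit ID 'bar' (now at pos=10)
pos=10: emit STAR '*'
pos=11: emit LPAREN '('
pos=13: emit ID 'bar' (now at pos=16)
pos=17: emit ID 'val' (now at pos=20)
pos=21: enter COMMENT mode (saw '/*')
exit COMMENT mode (now at pos=31)
pos=31: enter STRING mode
pos=31: emit STR "yes" (now at pos=36)
pos=37: emit NUM '42' (now at pos=39)
DONE. 10 tokens: [MINUS, ID, ID, ID, STAR, LPAREN, ID, ID, STR, NUM]

Answer: 10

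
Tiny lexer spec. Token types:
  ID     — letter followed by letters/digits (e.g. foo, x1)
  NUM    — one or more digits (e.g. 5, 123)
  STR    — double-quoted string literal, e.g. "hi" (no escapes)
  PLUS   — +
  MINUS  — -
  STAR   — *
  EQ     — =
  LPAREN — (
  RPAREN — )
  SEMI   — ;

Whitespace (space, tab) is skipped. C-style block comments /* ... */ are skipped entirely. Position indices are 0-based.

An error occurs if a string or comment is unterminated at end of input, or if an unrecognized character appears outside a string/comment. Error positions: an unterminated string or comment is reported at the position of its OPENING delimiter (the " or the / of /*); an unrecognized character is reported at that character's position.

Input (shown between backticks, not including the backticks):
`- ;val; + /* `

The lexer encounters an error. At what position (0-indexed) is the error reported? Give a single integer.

Answer: 10

Derivation:
pos=0: emit MINUS '-'
pos=2: emit SEMI ';'
pos=3: emit ID 'val' (now at pos=6)
pos=6: emit SEMI ';'
pos=8: emit PLUS '+'
pos=10: enter COMMENT mode (saw '/*')
pos=10: ERROR — unterminated comment (reached EOF)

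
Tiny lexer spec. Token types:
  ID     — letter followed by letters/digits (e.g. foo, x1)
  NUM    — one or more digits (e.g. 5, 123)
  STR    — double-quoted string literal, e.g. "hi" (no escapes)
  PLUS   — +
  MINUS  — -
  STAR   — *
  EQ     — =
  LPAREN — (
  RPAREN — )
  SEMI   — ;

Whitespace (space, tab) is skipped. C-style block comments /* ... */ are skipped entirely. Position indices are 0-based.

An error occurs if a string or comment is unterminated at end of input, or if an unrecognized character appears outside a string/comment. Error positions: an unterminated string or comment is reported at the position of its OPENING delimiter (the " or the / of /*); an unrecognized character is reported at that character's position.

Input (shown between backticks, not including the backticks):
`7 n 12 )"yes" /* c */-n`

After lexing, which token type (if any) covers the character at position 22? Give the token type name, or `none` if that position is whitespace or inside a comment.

Answer: ID

Derivation:
pos=0: emit NUM '7' (now at pos=1)
pos=2: emit ID 'n' (now at pos=3)
pos=4: emit NUM '12' (now at pos=6)
pos=7: emit RPAREN ')'
pos=8: enter STRING mode
pos=8: emit STR "yes" (now at pos=13)
pos=14: enter COMMENT mode (saw '/*')
exit COMMENT mode (now at pos=21)
pos=21: emit MINUS '-'
pos=22: emit ID 'n' (now at pos=23)
DONE. 7 tokens: [NUM, ID, NUM, RPAREN, STR, MINUS, ID]
Position 22: char is 'n' -> ID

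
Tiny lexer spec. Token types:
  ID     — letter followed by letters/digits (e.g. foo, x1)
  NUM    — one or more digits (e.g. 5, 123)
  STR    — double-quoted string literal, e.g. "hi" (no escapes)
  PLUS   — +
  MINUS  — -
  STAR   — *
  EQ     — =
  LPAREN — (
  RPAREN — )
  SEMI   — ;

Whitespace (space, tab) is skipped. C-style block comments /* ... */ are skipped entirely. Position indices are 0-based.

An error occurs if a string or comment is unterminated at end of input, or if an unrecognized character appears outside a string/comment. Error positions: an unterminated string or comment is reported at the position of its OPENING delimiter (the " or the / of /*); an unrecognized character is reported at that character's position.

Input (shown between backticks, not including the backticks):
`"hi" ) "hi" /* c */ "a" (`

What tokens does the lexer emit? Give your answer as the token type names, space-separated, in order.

pos=0: enter STRING mode
pos=0: emit STR "hi" (now at pos=4)
pos=5: emit RPAREN ')'
pos=7: enter STRING mode
pos=7: emit STR "hi" (now at pos=11)
pos=12: enter COMMENT mode (saw '/*')
exit COMMENT mode (now at pos=19)
pos=20: enter STRING mode
pos=20: emit STR "a" (now at pos=23)
pos=24: emit LPAREN '('
DONE. 5 tokens: [STR, RPAREN, STR, STR, LPAREN]

Answer: STR RPAREN STR STR LPAREN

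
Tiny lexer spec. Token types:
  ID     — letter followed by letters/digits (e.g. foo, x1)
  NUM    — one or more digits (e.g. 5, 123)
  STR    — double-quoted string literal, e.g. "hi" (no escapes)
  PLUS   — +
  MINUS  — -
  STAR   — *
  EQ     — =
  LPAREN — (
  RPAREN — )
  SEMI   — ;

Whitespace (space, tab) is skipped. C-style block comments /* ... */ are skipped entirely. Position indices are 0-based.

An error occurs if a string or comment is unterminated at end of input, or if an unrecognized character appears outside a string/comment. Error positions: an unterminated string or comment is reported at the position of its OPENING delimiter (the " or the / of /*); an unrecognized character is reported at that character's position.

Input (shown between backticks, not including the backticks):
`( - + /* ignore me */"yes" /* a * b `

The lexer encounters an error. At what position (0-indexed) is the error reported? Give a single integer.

Answer: 27

Derivation:
pos=0: emit LPAREN '('
pos=2: emit MINUS '-'
pos=4: emit PLUS '+'
pos=6: enter COMMENT mode (saw '/*')
exit COMMENT mode (now at pos=21)
pos=21: enter STRING mode
pos=21: emit STR "yes" (now at pos=26)
pos=27: enter COMMENT mode (saw '/*')
pos=27: ERROR — unterminated comment (reached EOF)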